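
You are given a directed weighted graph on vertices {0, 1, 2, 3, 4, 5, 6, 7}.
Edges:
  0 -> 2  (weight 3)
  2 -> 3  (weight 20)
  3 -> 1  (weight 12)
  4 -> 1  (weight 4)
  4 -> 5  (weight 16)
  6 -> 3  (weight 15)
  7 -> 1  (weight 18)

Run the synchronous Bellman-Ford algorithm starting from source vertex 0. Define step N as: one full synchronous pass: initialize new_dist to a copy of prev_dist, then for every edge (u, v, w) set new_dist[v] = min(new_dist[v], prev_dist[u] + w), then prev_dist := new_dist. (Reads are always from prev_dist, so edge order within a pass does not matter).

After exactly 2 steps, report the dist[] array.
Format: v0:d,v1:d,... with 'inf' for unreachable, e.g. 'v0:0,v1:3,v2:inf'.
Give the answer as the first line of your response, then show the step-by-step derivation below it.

v0:0,v1:inf,v2:3,v3:23,v4:inf,v5:inf,v6:inf,v7:inf

step 1: dist = v0:0,v1:inf,v2:3,v3:inf,v4:inf,v5:inf,v6:inf,v7:inf
step 2: dist = v0:0,v1:inf,v2:3,v3:23,v4:inf,v5:inf,v6:inf,v7:inf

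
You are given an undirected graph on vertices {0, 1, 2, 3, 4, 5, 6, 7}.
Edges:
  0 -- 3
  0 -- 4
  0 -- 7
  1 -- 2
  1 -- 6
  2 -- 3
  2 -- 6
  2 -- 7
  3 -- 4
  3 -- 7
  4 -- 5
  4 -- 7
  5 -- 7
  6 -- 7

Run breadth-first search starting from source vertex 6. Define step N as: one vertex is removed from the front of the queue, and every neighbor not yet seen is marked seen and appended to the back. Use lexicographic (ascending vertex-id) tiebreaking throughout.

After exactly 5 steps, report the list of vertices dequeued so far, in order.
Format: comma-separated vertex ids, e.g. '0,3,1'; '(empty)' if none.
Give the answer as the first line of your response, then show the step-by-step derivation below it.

6,1,2,7,3

step 1: dequeue 6; queue=[1,2,7]; order=6
step 2: dequeue 1; queue=[2,7]; order=6,1
step 3: dequeue 2; queue=[7,3]; order=6,1,2
step 4: dequeue 7; queue=[3,0,4,5]; order=6,1,2,7
step 5: dequeue 3; queue=[0,4,5]; order=6,1,2,7,3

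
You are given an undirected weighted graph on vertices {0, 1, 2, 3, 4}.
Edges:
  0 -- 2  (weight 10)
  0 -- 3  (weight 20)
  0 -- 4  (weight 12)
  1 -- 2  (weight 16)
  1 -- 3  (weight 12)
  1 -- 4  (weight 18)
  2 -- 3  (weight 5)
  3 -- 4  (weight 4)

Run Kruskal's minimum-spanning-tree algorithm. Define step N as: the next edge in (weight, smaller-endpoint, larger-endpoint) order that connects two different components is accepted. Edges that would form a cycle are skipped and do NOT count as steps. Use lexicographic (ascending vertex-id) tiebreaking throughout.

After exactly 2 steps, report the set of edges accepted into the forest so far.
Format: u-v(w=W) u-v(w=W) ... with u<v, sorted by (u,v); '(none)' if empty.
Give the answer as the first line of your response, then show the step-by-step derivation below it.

2-3(w=5) 3-4(w=4)

step 1: add edge 3-4 (w=4); MST = {3-4(w=4)}
step 2: add edge 2-3 (w=5); MST = {2-3(w=5) 3-4(w=4)}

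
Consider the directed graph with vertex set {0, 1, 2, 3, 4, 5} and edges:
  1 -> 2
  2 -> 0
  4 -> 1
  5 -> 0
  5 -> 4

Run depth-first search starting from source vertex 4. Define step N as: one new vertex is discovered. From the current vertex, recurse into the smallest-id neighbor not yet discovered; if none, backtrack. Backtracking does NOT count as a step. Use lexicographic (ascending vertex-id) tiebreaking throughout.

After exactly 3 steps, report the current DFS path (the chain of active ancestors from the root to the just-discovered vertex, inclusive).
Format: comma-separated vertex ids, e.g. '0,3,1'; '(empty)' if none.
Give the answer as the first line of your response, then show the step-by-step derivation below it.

4,1,2

step 1: discover 4; path=4; order=4
step 2: discover 1; path=4>1; order=4,1
step 3: discover 2; path=4>1>2; order=4,1,2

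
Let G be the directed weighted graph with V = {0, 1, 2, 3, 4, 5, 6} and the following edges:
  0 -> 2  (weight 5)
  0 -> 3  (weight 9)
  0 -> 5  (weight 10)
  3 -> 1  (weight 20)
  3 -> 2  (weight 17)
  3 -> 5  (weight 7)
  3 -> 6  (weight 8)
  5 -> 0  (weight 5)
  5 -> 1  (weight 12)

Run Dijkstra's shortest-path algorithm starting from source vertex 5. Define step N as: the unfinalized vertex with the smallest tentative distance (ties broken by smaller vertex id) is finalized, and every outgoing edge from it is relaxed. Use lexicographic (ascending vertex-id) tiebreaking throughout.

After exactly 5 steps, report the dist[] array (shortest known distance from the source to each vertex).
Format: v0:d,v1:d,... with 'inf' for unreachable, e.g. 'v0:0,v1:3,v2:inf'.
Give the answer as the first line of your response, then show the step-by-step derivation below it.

v0:5,v1:12,v2:10,v3:14,v4:inf,v5:0,v6:22

step 1: dist = v0:5,v1:12,v2:inf,v3:inf,v4:inf,v5:0,v6:inf
step 2: dist = v0:5,v1:12,v2:10,v3:14,v4:inf,v5:0,v6:inf
step 3: dist = v0:5,v1:12,v2:10,v3:14,v4:inf,v5:0,v6:inf
step 4: dist = v0:5,v1:12,v2:10,v3:14,v4:inf,v5:0,v6:inf
step 5: dist = v0:5,v1:12,v2:10,v3:14,v4:inf,v5:0,v6:22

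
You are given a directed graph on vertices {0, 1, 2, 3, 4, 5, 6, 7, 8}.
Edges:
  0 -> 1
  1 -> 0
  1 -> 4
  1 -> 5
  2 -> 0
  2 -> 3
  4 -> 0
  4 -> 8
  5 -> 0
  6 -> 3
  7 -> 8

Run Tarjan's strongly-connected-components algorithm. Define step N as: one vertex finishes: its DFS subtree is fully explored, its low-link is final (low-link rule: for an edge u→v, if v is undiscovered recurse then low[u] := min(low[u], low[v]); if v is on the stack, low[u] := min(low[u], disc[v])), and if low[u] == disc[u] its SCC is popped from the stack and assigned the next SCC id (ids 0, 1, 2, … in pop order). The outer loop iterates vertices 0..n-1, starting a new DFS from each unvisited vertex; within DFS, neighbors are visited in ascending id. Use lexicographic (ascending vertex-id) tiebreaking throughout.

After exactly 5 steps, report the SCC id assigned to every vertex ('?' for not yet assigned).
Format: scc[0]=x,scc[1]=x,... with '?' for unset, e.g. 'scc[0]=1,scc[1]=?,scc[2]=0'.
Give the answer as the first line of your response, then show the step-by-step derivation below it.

scc[0]=1,scc[1]=1,scc[2]=?,scc[3]=?,scc[4]=1,scc[5]=1,scc[6]=?,scc[7]=?,scc[8]=0

step 1: low=(low[0]=0,low[1]=0,low[2]=?,low[3]=?,low[4]=0,low[5]=?,low[6]=?,low[7]=?,low[8]=3); scc=(scc[0]=?,scc[1]=?,scc[2]=?,scc[3]=?,scc[4]=?,scc[5]=?,scc[6]=?,scc[7]=?,scc[8]=0)
step 2: low=(low[0]=0,low[1]=0,low[2]=?,low[3]=?,low[4]=0,low[5]=?,low[6]=?,low[7]=?,low[8]=3); scc=(scc[0]=?,scc[1]=?,scc[2]=?,scc[3]=?,scc[4]=?,scc[5]=?,scc[6]=?,scc[7]=?,scc[8]=0)
step 3: low=(low[0]=0,low[1]=0,low[2]=?,low[3]=?,low[4]=0,low[5]=0,low[6]=?,low[7]=?,low[8]=3); scc=(scc[0]=?,scc[1]=?,scc[2]=?,scc[3]=?,scc[4]=?,scc[5]=?,scc[6]=?,scc[7]=?,scc[8]=0)
step 4: low=(low[0]=0,low[1]=0,low[2]=?,low[3]=?,low[4]=0,low[5]=0,low[6]=?,low[7]=?,low[8]=3); scc=(scc[0]=?,scc[1]=?,scc[2]=?,scc[3]=?,scc[4]=?,scc[5]=?,scc[6]=?,scc[7]=?,scc[8]=0)
step 5: low=(low[0]=0,low[1]=0,low[2]=?,low[3]=?,low[4]=0,low[5]=0,low[6]=?,low[7]=?,low[8]=3); scc=(scc[0]=1,scc[1]=1,scc[2]=?,scc[3]=?,scc[4]=1,scc[5]=1,scc[6]=?,scc[7]=?,scc[8]=0)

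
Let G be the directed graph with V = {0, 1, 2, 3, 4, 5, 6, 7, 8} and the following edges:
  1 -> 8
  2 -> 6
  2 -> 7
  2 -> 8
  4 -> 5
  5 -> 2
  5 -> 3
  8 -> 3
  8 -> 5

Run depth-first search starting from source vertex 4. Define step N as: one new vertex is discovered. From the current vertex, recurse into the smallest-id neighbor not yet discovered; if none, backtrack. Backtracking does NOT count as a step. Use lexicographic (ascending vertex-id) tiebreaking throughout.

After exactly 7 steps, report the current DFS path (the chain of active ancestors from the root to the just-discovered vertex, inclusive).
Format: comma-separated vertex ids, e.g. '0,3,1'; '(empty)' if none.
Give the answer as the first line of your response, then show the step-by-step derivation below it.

4,5,2,8,3

step 1: discover 4; path=4; order=4
step 2: discover 5; path=4>5; order=4,5
step 3: discover 2; path=4>5>2; order=4,5,2
step 4: discover 6; path=4>5>2>6; order=4,5,2,6
step 5: discover 7; path=4>5>2>7; order=4,5,2,6,7
step 6: discover 8; path=4>5>2>8; order=4,5,2,6,7,8
step 7: discover 3; path=4>5>2>8>3; order=4,5,2,6,7,8,3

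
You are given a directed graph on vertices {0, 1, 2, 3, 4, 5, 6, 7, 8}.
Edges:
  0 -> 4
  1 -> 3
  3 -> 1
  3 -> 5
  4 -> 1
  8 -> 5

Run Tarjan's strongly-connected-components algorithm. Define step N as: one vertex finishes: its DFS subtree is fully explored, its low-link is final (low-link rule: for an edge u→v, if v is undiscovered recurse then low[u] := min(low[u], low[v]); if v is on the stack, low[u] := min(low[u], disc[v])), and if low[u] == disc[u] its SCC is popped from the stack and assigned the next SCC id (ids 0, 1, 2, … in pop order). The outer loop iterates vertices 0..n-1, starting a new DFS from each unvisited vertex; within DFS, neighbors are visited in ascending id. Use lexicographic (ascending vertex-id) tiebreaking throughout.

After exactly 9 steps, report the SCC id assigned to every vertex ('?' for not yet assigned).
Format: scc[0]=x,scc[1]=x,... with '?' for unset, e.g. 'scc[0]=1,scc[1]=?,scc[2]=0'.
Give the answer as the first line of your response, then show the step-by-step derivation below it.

scc[0]=3,scc[1]=1,scc[2]=4,scc[3]=1,scc[4]=2,scc[5]=0,scc[6]=5,scc[7]=6,scc[8]=7

step 1: low=(low[0]=0,low[1]=2,low[2]=?,low[3]=2,low[4]=1,low[5]=4,low[6]=?,low[7]=?,low[8]=?); scc=(scc[0]=?,scc[1]=?,scc[2]=?,scc[3]=?,scc[4]=?,scc[5]=0,scc[6]=?,scc[7]=?,scc[8]=?)
step 2: low=(low[0]=0,low[1]=2,low[2]=?,low[3]=2,low[4]=1,low[5]=4,low[6]=?,low[7]=?,low[8]=?); scc=(scc[0]=?,scc[1]=?,scc[2]=?,scc[3]=?,scc[4]=?,scc[5]=0,scc[6]=?,scc[7]=?,scc[8]=?)
step 3: low=(low[0]=0,low[1]=2,low[2]=?,low[3]=2,low[4]=1,low[5]=4,low[6]=?,low[7]=?,low[8]=?); scc=(scc[0]=?,scc[1]=1,scc[2]=?,scc[3]=1,scc[4]=?,scc[5]=0,scc[6]=?,scc[7]=?,scc[8]=?)
step 4: low=(low[0]=0,low[1]=2,low[2]=?,low[3]=2,low[4]=1,low[5]=4,low[6]=?,low[7]=?,low[8]=?); scc=(scc[0]=?,scc[1]=1,scc[2]=?,scc[3]=1,scc[4]=2,scc[5]=0,scc[6]=?,scc[7]=?,scc[8]=?)
step 5: low=(low[0]=0,low[1]=2,low[2]=?,low[3]=2,low[4]=1,low[5]=4,low[6]=?,low[7]=?,low[8]=?); scc=(scc[0]=3,scc[1]=1,scc[2]=?,scc[3]=1,scc[4]=2,scc[5]=0,scc[6]=?,scc[7]=?,scc[8]=?)
step 6: low=(low[0]=0,low[1]=2,low[2]=5,low[3]=2,low[4]=1,low[5]=4,low[6]=?,low[7]=?,low[8]=?); scc=(scc[0]=3,scc[1]=1,scc[2]=4,scc[3]=1,scc[4]=2,scc[5]=0,scc[6]=?,scc[7]=?,scc[8]=?)
step 7: low=(low[0]=0,low[1]=2,low[2]=5,low[3]=2,low[4]=1,low[5]=4,low[6]=6,low[7]=?,low[8]=?); scc=(scc[0]=3,scc[1]=1,scc[2]=4,scc[3]=1,scc[4]=2,scc[5]=0,scc[6]=5,scc[7]=?,scc[8]=?)
step 8: low=(low[0]=0,low[1]=2,low[2]=5,low[3]=2,low[4]=1,low[5]=4,low[6]=6,low[7]=7,low[8]=?); scc=(scc[0]=3,scc[1]=1,scc[2]=4,scc[3]=1,scc[4]=2,scc[5]=0,scc[6]=5,scc[7]=6,scc[8]=?)
step 9: low=(low[0]=0,low[1]=2,low[2]=5,low[3]=2,low[4]=1,low[5]=4,low[6]=6,low[7]=7,low[8]=8); scc=(scc[0]=3,scc[1]=1,scc[2]=4,scc[3]=1,scc[4]=2,scc[5]=0,scc[6]=5,scc[7]=6,scc[8]=7)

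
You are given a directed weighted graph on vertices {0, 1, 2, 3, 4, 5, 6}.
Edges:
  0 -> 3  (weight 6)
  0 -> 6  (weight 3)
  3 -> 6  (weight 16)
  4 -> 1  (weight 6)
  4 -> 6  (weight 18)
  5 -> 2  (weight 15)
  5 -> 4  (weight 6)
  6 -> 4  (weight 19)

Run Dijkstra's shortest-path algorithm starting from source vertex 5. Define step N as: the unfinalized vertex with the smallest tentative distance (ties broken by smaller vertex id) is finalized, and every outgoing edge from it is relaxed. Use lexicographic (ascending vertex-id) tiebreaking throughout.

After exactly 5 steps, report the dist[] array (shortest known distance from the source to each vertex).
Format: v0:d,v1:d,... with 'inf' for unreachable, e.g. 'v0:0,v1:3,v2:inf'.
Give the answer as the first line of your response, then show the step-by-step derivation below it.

v0:inf,v1:12,v2:15,v3:inf,v4:6,v5:0,v6:24

step 1: dist = v0:inf,v1:inf,v2:15,v3:inf,v4:6,v5:0,v6:inf
step 2: dist = v0:inf,v1:12,v2:15,v3:inf,v4:6,v5:0,v6:24
step 3: dist = v0:inf,v1:12,v2:15,v3:inf,v4:6,v5:0,v6:24
step 4: dist = v0:inf,v1:12,v2:15,v3:inf,v4:6,v5:0,v6:24
step 5: dist = v0:inf,v1:12,v2:15,v3:inf,v4:6,v5:0,v6:24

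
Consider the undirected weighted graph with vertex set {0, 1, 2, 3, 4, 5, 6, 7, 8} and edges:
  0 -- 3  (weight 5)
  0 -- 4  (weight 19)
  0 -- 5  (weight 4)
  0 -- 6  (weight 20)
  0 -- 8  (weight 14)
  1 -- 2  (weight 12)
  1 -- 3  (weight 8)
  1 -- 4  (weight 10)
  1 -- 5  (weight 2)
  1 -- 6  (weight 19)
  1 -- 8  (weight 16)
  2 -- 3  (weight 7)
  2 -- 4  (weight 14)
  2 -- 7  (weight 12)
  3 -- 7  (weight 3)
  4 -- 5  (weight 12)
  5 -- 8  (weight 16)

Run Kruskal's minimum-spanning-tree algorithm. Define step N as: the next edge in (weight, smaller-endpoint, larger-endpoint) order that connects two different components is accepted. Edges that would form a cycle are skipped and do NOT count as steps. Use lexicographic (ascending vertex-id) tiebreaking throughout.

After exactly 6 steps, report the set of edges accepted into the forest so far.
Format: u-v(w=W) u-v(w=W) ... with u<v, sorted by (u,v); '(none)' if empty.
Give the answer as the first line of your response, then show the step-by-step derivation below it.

0-3(w=5) 0-5(w=4) 1-4(w=10) 1-5(w=2) 2-3(w=7) 3-7(w=3)

step 1: add edge 1-5 (w=2); MST = {1-5(w=2)}
step 2: add edge 3-7 (w=3); MST = {1-5(w=2) 3-7(w=3)}
step 3: add edge 0-5 (w=4); MST = {0-5(w=4) 1-5(w=2) 3-7(w=3)}
step 4: add edge 0-3 (w=5); MST = {0-3(w=5) 0-5(w=4) 1-5(w=2) 3-7(w=3)}
step 5: add edge 2-3 (w=7); MST = {0-3(w=5) 0-5(w=4) 1-5(w=2) 2-3(w=7) 3-7(w=3)}
step 6: add edge 1-4 (w=10); MST = {0-3(w=5) 0-5(w=4) 1-4(w=10) 1-5(w=2) 2-3(w=7) 3-7(w=3)}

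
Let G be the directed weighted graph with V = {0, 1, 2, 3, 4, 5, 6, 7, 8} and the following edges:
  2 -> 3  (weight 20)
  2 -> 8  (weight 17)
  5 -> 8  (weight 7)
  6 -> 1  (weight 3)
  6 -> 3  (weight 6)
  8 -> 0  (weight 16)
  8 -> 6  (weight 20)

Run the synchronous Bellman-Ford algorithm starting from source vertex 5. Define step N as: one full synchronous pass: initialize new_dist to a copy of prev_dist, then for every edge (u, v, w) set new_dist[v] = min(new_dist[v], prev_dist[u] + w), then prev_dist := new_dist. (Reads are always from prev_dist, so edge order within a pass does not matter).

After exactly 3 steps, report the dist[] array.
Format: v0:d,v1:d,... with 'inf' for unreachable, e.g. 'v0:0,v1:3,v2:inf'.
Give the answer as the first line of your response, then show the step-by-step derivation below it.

v0:23,v1:30,v2:inf,v3:33,v4:inf,v5:0,v6:27,v7:inf,v8:7

step 1: dist = v0:inf,v1:inf,v2:inf,v3:inf,v4:inf,v5:0,v6:inf,v7:inf,v8:7
step 2: dist = v0:23,v1:inf,v2:inf,v3:inf,v4:inf,v5:0,v6:27,v7:inf,v8:7
step 3: dist = v0:23,v1:30,v2:inf,v3:33,v4:inf,v5:0,v6:27,v7:inf,v8:7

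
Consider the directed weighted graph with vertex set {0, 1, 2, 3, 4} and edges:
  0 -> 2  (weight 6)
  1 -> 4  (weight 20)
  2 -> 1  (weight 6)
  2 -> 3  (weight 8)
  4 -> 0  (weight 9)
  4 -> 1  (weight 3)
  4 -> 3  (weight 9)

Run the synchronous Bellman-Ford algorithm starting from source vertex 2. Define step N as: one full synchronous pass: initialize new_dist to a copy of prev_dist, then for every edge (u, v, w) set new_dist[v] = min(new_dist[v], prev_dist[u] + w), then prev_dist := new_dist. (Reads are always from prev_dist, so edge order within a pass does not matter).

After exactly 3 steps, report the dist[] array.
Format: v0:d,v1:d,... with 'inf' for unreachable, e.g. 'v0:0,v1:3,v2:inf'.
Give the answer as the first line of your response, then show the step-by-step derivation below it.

v0:35,v1:6,v2:0,v3:8,v4:26

step 1: dist = v0:inf,v1:6,v2:0,v3:8,v4:inf
step 2: dist = v0:inf,v1:6,v2:0,v3:8,v4:26
step 3: dist = v0:35,v1:6,v2:0,v3:8,v4:26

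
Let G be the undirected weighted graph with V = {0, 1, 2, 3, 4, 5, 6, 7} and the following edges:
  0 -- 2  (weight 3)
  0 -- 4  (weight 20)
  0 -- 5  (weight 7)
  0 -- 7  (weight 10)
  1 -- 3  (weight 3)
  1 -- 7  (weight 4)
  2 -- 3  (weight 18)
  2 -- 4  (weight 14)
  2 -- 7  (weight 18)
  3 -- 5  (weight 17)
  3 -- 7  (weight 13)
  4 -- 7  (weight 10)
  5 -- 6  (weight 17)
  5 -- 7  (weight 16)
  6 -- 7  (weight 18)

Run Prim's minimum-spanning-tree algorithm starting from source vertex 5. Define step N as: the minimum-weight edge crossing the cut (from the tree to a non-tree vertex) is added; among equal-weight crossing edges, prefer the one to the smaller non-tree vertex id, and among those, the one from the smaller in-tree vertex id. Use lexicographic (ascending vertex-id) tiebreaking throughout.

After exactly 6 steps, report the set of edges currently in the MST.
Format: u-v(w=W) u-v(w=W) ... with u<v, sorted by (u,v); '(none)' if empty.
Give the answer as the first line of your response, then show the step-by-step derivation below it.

0-2(w=3) 0-5(w=7) 0-7(w=10) 1-3(w=3) 1-7(w=4) 4-7(w=10)

step 1: add edge 0-5 (w=7); MST = {0-5(w=7)}
step 2: add edge 0-2 (w=3); MST = {0-2(w=3) 0-5(w=7)}
step 3: add edge 0-7 (w=10); MST = {0-2(w=3) 0-5(w=7) 0-7(w=10)}
step 4: add edge 1-7 (w=4); MST = {0-2(w=3) 0-5(w=7) 0-7(w=10) 1-7(w=4)}
step 5: add edge 1-3 (w=3); MST = {0-2(w=3) 0-5(w=7) 0-7(w=10) 1-3(w=3) 1-7(w=4)}
step 6: add edge 4-7 (w=10); MST = {0-2(w=3) 0-5(w=7) 0-7(w=10) 1-3(w=3) 1-7(w=4) 4-7(w=10)}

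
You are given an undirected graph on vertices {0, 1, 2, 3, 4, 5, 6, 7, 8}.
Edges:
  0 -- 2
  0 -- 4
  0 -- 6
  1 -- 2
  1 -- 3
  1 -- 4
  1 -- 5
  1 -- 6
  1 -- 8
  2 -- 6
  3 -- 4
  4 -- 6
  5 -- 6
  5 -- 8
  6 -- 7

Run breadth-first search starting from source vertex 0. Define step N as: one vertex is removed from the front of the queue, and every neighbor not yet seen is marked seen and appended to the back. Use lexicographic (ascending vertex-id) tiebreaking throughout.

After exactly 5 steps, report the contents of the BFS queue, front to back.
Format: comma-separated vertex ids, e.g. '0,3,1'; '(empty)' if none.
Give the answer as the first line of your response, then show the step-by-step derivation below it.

3,5,7,8

step 1: dequeue 0; queue=[2,4,6]; order=0
step 2: dequeue 2; queue=[4,6,1]; order=0,2
step 3: dequeue 4; queue=[6,1,3]; order=0,2,4
step 4: dequeue 6; queue=[1,3,5,7]; order=0,2,4,6
step 5: dequeue 1; queue=[3,5,7,8]; order=0,2,4,6,1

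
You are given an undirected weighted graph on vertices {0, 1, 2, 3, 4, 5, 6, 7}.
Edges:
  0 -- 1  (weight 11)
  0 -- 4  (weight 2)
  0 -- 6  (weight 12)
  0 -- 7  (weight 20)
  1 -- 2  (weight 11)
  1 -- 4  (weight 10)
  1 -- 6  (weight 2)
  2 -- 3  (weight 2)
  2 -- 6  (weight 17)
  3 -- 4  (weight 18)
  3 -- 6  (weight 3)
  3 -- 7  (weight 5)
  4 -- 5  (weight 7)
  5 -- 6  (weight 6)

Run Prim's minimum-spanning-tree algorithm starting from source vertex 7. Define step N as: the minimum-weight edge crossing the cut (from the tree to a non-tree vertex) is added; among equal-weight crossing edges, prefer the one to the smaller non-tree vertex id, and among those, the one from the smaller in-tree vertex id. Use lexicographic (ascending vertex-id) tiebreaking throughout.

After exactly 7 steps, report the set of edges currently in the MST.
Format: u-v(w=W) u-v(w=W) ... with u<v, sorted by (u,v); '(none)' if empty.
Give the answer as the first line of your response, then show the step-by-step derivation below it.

0-4(w=2) 1-6(w=2) 2-3(w=2) 3-6(w=3) 3-7(w=5) 4-5(w=7) 5-6(w=6)

step 1: add edge 3-7 (w=5); MST = {3-7(w=5)}
step 2: add edge 2-3 (w=2); MST = {2-3(w=2) 3-7(w=5)}
step 3: add edge 3-6 (w=3); MST = {2-3(w=2) 3-6(w=3) 3-7(w=5)}
step 4: add edge 1-6 (w=2); MST = {1-6(w=2) 2-3(w=2) 3-6(w=3) 3-7(w=5)}
step 5: add edge 5-6 (w=6); MST = {1-6(w=2) 2-3(w=2) 3-6(w=3) 3-7(w=5) 5-6(w=6)}
step 6: add edge 4-5 (w=7); MST = {1-6(w=2) 2-3(w=2) 3-6(w=3) 3-7(w=5) 4-5(w=7) 5-6(w=6)}
step 7: add edge 0-4 (w=2); MST = {0-4(w=2) 1-6(w=2) 2-3(w=2) 3-6(w=3) 3-7(w=5) 4-5(w=7) 5-6(w=6)}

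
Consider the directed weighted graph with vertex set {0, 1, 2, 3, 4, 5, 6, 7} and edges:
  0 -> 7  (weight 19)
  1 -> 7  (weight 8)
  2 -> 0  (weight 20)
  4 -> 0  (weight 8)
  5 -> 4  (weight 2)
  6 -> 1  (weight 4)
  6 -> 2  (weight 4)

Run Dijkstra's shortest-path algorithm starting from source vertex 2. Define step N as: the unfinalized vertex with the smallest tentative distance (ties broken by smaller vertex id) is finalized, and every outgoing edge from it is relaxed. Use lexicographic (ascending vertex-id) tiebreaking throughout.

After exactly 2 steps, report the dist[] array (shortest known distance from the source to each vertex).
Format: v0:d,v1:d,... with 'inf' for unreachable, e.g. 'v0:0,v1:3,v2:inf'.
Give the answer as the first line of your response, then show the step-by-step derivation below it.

v0:20,v1:inf,v2:0,v3:inf,v4:inf,v5:inf,v6:inf,v7:39

step 1: dist = v0:20,v1:inf,v2:0,v3:inf,v4:inf,v5:inf,v6:inf,v7:inf
step 2: dist = v0:20,v1:inf,v2:0,v3:inf,v4:inf,v5:inf,v6:inf,v7:39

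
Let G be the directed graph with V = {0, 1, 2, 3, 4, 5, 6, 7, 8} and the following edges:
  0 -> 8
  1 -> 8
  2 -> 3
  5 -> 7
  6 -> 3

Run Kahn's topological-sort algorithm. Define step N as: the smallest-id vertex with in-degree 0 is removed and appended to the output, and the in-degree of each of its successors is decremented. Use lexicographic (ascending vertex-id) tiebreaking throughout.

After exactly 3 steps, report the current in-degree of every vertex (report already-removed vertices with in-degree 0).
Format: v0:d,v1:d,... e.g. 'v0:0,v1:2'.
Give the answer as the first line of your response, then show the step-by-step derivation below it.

v0:0,v1:0,v2:0,v3:1,v4:0,v5:0,v6:0,v7:1,v8:0

step 1: output 0; order=[0]; indeg=(0,0,0,2,0,0,0,1,1)
step 2: output 1; order=[0,1]; indeg=(0,0,0,2,0,0,0,1,0)
step 3: output 2; order=[0,1,2]; indeg=(0,0,0,1,0,0,0,1,0)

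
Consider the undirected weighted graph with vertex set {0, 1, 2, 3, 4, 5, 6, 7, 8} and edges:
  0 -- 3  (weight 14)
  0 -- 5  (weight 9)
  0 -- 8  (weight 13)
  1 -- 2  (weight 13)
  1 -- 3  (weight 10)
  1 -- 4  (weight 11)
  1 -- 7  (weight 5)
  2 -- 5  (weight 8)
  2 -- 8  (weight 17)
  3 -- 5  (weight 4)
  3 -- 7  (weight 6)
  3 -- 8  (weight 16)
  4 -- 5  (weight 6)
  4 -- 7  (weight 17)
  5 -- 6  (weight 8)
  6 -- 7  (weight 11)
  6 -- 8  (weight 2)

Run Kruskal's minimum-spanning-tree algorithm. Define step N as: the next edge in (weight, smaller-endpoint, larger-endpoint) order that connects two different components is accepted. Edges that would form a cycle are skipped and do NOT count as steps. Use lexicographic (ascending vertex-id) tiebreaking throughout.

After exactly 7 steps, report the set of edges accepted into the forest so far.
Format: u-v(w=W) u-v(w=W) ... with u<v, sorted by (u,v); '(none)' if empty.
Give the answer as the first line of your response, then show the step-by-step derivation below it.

1-7(w=5) 2-5(w=8) 3-5(w=4) 3-7(w=6) 4-5(w=6) 5-6(w=8) 6-8(w=2)

step 1: add edge 6-8 (w=2); MST = {6-8(w=2)}
step 2: add edge 3-5 (w=4); MST = {3-5(w=4) 6-8(w=2)}
step 3: add edge 1-7 (w=5); MST = {1-7(w=5) 3-5(w=4) 6-8(w=2)}
step 4: add edge 3-7 (w=6); MST = {1-7(w=5) 3-5(w=4) 3-7(w=6) 6-8(w=2)}
step 5: add edge 4-5 (w=6); MST = {1-7(w=5) 3-5(w=4) 3-7(w=6) 4-5(w=6) 6-8(w=2)}
step 6: add edge 2-5 (w=8); MST = {1-7(w=5) 2-5(w=8) 3-5(w=4) 3-7(w=6) 4-5(w=6) 6-8(w=2)}
step 7: add edge 5-6 (w=8); MST = {1-7(w=5) 2-5(w=8) 3-5(w=4) 3-7(w=6) 4-5(w=6) 5-6(w=8) 6-8(w=2)}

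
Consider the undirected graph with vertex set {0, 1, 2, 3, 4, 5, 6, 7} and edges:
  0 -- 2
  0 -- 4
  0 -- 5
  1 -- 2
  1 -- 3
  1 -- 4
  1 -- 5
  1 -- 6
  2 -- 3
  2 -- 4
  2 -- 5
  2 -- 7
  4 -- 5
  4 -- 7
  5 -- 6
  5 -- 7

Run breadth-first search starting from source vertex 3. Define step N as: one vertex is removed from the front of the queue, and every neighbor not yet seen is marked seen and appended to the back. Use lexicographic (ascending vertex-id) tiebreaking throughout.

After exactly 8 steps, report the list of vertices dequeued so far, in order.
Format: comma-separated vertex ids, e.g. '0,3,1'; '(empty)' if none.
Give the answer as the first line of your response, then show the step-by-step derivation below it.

3,1,2,4,5,6,0,7

step 1: dequeue 3; queue=[1,2]; order=3
step 2: dequeue 1; queue=[2,4,5,6]; order=3,1
step 3: dequeue 2; queue=[4,5,6,0,7]; order=3,1,2
step 4: dequeue 4; queue=[5,6,0,7]; order=3,1,2,4
step 5: dequeue 5; queue=[6,0,7]; order=3,1,2,4,5
step 6: dequeue 6; queue=[0,7]; order=3,1,2,4,5,6
step 7: dequeue 0; queue=[7]; order=3,1,2,4,5,6,0
step 8: dequeue 7; queue=[(empty)]; order=3,1,2,4,5,6,0,7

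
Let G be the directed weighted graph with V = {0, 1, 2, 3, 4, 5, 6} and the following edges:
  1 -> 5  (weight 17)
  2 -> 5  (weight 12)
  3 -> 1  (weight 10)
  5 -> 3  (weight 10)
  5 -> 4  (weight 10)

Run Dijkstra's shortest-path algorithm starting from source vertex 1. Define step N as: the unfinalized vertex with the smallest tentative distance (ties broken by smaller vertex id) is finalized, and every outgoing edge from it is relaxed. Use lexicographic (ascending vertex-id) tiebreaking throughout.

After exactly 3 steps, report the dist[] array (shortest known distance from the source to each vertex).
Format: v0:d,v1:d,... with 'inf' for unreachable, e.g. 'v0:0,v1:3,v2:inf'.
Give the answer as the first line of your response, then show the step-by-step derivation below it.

v0:inf,v1:0,v2:inf,v3:27,v4:27,v5:17,v6:inf

step 1: dist = v0:inf,v1:0,v2:inf,v3:inf,v4:inf,v5:17,v6:inf
step 2: dist = v0:inf,v1:0,v2:inf,v3:27,v4:27,v5:17,v6:inf
step 3: dist = v0:inf,v1:0,v2:inf,v3:27,v4:27,v5:17,v6:inf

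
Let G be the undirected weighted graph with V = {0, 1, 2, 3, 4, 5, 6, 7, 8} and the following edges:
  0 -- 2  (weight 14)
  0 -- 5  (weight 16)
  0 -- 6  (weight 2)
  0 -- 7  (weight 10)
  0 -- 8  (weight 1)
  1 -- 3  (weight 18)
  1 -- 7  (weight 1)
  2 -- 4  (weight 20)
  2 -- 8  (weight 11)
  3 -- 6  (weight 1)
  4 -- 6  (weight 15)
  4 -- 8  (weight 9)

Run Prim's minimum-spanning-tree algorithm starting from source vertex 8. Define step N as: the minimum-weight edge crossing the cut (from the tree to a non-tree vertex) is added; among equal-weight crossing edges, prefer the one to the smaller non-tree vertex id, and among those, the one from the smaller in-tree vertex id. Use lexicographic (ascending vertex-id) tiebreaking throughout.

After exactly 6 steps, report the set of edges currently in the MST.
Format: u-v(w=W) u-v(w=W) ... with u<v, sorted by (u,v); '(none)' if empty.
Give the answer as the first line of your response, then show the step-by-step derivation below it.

0-6(w=2) 0-7(w=10) 0-8(w=1) 1-7(w=1) 3-6(w=1) 4-8(w=9)

step 1: add edge 0-8 (w=1); MST = {0-8(w=1)}
step 2: add edge 0-6 (w=2); MST = {0-6(w=2) 0-8(w=1)}
step 3: add edge 3-6 (w=1); MST = {0-6(w=2) 0-8(w=1) 3-6(w=1)}
step 4: add edge 4-8 (w=9); MST = {0-6(w=2) 0-8(w=1) 3-6(w=1) 4-8(w=9)}
step 5: add edge 0-7 (w=10); MST = {0-6(w=2) 0-7(w=10) 0-8(w=1) 3-6(w=1) 4-8(w=9)}
step 6: add edge 1-7 (w=1); MST = {0-6(w=2) 0-7(w=10) 0-8(w=1) 1-7(w=1) 3-6(w=1) 4-8(w=9)}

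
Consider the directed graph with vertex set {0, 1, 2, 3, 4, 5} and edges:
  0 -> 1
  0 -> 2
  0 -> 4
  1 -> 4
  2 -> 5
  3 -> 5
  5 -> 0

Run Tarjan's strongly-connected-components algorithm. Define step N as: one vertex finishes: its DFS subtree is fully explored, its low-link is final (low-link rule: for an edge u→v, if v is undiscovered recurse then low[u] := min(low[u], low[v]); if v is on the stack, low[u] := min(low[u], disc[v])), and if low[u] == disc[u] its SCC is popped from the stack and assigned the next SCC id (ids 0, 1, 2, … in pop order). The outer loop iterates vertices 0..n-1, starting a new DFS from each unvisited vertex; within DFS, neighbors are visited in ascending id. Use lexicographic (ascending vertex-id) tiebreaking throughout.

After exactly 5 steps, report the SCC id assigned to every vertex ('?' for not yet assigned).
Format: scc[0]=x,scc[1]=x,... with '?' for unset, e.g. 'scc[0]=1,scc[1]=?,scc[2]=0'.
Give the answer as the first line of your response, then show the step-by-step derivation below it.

scc[0]=2,scc[1]=1,scc[2]=2,scc[3]=?,scc[4]=0,scc[5]=2

step 1: low=(low[0]=0,low[1]=1,low[2]=?,low[3]=?,low[4]=2,low[5]=?); scc=(scc[0]=?,scc[1]=?,scc[2]=?,scc[3]=?,scc[4]=0,scc[5]=?)
step 2: low=(low[0]=0,low[1]=1,low[2]=?,low[3]=?,low[4]=2,low[5]=?); scc=(scc[0]=?,scc[1]=1,scc[2]=?,scc[3]=?,scc[4]=0,scc[5]=?)
step 3: low=(low[0]=0,low[1]=1,low[2]=3,low[3]=?,low[4]=2,low[5]=0); scc=(scc[0]=?,scc[1]=1,scc[2]=?,scc[3]=?,scc[4]=0,scc[5]=?)
step 4: low=(low[0]=0,low[1]=1,low[2]=0,low[3]=?,low[4]=2,low[5]=0); scc=(scc[0]=?,scc[1]=1,scc[2]=?,scc[3]=?,scc[4]=0,scc[5]=?)
step 5: low=(low[0]=0,low[1]=1,low[2]=0,low[3]=?,low[4]=2,low[5]=0); scc=(scc[0]=2,scc[1]=1,scc[2]=2,scc[3]=?,scc[4]=0,scc[5]=2)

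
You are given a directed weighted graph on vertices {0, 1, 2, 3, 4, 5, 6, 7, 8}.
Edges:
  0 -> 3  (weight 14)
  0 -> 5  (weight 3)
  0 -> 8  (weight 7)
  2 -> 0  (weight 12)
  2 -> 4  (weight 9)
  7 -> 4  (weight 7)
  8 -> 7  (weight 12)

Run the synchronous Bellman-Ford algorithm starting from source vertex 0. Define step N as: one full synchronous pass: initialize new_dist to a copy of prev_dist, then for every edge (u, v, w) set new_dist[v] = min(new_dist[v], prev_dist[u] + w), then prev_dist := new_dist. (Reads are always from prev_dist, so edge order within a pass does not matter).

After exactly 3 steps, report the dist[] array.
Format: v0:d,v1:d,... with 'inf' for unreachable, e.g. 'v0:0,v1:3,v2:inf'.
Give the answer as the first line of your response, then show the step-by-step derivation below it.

v0:0,v1:inf,v2:inf,v3:14,v4:26,v5:3,v6:inf,v7:19,v8:7

step 1: dist = v0:0,v1:inf,v2:inf,v3:14,v4:inf,v5:3,v6:inf,v7:inf,v8:7
step 2: dist = v0:0,v1:inf,v2:inf,v3:14,v4:inf,v5:3,v6:inf,v7:19,v8:7
step 3: dist = v0:0,v1:inf,v2:inf,v3:14,v4:26,v5:3,v6:inf,v7:19,v8:7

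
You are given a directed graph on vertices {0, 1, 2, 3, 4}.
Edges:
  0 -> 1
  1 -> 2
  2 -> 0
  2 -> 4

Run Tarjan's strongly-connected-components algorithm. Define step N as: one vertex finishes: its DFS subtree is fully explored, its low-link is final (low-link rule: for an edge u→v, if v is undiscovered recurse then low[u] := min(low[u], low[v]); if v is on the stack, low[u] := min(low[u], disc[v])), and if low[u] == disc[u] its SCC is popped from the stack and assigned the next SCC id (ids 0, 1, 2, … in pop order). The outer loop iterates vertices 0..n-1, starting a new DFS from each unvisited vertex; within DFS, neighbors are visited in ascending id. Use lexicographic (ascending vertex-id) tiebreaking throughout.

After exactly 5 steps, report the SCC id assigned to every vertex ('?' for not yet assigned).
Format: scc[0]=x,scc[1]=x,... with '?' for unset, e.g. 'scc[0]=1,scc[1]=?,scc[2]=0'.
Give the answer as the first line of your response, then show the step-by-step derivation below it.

scc[0]=1,scc[1]=1,scc[2]=1,scc[3]=2,scc[4]=0

step 1: low=(low[0]=0,low[1]=1,low[2]=0,low[3]=?,low[4]=3); scc=(scc[0]=?,scc[1]=?,scc[2]=?,scc[3]=?,scc[4]=0)
step 2: low=(low[0]=0,low[1]=1,low[2]=0,low[3]=?,low[4]=3); scc=(scc[0]=?,scc[1]=?,scc[2]=?,scc[3]=?,scc[4]=0)
step 3: low=(low[0]=0,low[1]=0,low[2]=0,low[3]=?,low[4]=3); scc=(scc[0]=?,scc[1]=?,scc[2]=?,scc[3]=?,scc[4]=0)
step 4: low=(low[0]=0,low[1]=0,low[2]=0,low[3]=?,low[4]=3); scc=(scc[0]=1,scc[1]=1,scc[2]=1,scc[3]=?,scc[4]=0)
step 5: low=(low[0]=0,low[1]=0,low[2]=0,low[3]=4,low[4]=3); scc=(scc[0]=1,scc[1]=1,scc[2]=1,scc[3]=2,scc[4]=0)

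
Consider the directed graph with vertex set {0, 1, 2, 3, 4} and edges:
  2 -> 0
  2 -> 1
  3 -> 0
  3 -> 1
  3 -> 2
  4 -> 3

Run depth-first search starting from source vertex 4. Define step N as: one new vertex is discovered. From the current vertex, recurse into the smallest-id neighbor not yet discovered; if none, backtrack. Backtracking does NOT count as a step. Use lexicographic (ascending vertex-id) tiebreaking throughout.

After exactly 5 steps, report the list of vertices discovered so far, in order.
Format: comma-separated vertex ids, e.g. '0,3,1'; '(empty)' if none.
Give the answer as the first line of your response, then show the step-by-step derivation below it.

4,3,0,1,2

step 1: discover 4; path=4; order=4
step 2: discover 3; path=4>3; order=4,3
step 3: discover 0; path=4>3>0; order=4,3,0
step 4: discover 1; path=4>3>1; order=4,3,0,1
step 5: discover 2; path=4>3>2; order=4,3,0,1,2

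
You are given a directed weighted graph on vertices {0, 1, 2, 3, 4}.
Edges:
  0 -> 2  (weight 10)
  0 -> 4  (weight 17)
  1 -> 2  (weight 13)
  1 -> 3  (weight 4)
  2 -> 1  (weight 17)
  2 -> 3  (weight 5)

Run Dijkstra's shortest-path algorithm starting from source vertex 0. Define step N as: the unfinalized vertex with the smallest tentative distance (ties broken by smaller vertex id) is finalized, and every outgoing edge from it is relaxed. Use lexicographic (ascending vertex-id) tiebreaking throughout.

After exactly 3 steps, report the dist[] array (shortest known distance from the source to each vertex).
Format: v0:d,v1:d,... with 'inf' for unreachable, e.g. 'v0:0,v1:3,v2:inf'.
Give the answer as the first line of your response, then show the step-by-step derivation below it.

v0:0,v1:27,v2:10,v3:15,v4:17

step 1: dist = v0:0,v1:inf,v2:10,v3:inf,v4:17
step 2: dist = v0:0,v1:27,v2:10,v3:15,v4:17
step 3: dist = v0:0,v1:27,v2:10,v3:15,v4:17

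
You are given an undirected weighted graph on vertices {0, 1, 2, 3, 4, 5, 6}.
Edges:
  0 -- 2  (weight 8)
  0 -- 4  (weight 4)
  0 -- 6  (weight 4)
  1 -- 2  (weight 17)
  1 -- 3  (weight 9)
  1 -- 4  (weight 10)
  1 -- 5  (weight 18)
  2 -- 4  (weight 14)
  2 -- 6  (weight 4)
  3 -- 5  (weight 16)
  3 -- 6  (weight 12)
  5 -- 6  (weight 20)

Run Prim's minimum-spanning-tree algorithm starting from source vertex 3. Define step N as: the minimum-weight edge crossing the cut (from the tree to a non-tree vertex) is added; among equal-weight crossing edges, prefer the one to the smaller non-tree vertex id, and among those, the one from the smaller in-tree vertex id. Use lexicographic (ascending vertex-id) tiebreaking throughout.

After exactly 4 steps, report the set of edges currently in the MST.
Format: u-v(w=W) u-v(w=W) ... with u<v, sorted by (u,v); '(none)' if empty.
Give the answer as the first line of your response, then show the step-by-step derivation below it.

0-4(w=4) 0-6(w=4) 1-3(w=9) 1-4(w=10)

step 1: add edge 1-3 (w=9); MST = {1-3(w=9)}
step 2: add edge 1-4 (w=10); MST = {1-3(w=9) 1-4(w=10)}
step 3: add edge 0-4 (w=4); MST = {0-4(w=4) 1-3(w=9) 1-4(w=10)}
step 4: add edge 0-6 (w=4); MST = {0-4(w=4) 0-6(w=4) 1-3(w=9) 1-4(w=10)}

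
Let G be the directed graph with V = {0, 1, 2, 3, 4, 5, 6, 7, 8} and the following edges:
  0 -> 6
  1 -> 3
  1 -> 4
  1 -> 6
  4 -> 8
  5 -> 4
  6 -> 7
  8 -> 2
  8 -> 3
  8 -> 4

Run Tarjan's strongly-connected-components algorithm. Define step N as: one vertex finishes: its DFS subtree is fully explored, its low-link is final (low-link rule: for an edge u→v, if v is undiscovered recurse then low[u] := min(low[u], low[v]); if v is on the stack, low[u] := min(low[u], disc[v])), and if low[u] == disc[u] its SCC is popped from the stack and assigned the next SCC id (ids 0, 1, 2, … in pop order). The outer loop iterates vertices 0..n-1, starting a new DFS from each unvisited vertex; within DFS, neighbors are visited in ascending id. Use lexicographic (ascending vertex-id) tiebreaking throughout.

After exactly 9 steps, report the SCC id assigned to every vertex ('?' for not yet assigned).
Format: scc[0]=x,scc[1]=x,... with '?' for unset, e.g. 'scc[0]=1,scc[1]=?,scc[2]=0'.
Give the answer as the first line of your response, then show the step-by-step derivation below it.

scc[0]=2,scc[1]=6,scc[2]=4,scc[3]=3,scc[4]=5,scc[5]=7,scc[6]=1,scc[7]=0,scc[8]=5

step 1: low=(low[0]=0,low[1]=?,low[2]=?,low[3]=?,low[4]=?,low[5]=?,low[6]=1,low[7]=2,low[8]=?); scc=(scc[0]=?,scc[1]=?,scc[2]=?,scc[3]=?,scc[4]=?,scc[5]=?,scc[6]=?,scc[7]=0,scc[8]=?)
step 2: low=(low[0]=0,low[1]=?,low[2]=?,low[3]=?,low[4]=?,low[5]=?,low[6]=1,low[7]=2,low[8]=?); scc=(scc[0]=?,scc[1]=?,scc[2]=?,scc[3]=?,scc[4]=?,scc[5]=?,scc[6]=1,scc[7]=0,scc[8]=?)
step 3: low=(low[0]=0,low[1]=?,low[2]=?,low[3]=?,low[4]=?,low[5]=?,low[6]=1,low[7]=2,low[8]=?); scc=(scc[0]=2,scc[1]=?,scc[2]=?,scc[3]=?,scc[4]=?,scc[5]=?,scc[6]=1,scc[7]=0,scc[8]=?)
step 4: low=(low[0]=0,low[1]=3,low[2]=?,low[3]=4,low[4]=?,low[5]=?,low[6]=1,low[7]=2,low[8]=?); scc=(scc[0]=2,scc[1]=?,scc[2]=?,scc[3]=3,scc[4]=?,scc[5]=?,scc[6]=1,scc[7]=0,scc[8]=?)
step 5: low=(low[0]=0,low[1]=3,low[2]=7,low[3]=4,low[4]=5,low[5]=?,low[6]=1,low[7]=2,low[8]=6); scc=(scc[0]=2,scc[1]=?,scc[2]=4,scc[3]=3,scc[4]=?,scc[5]=?,scc[6]=1,scc[7]=0,scc[8]=?)
step 6: low=(low[0]=0,low[1]=3,low[2]=7,low[3]=4,low[4]=5,low[5]=?,low[6]=1,low[7]=2,low[8]=5); scc=(scc[0]=2,scc[1]=?,scc[2]=4,scc[3]=3,scc[4]=?,scc[5]=?,scc[6]=1,scc[7]=0,scc[8]=?)
step 7: low=(low[0]=0,low[1]=3,low[2]=7,low[3]=4,low[4]=5,low[5]=?,low[6]=1,low[7]=2,low[8]=5); scc=(scc[0]=2,scc[1]=?,scc[2]=4,scc[3]=3,scc[4]=5,scc[5]=?,scc[6]=1,scc[7]=0,scc[8]=5)
step 8: low=(low[0]=0,low[1]=3,low[2]=7,low[3]=4,low[4]=5,low[5]=?,low[6]=1,low[7]=2,low[8]=5); scc=(scc[0]=2,scc[1]=6,scc[2]=4,scc[3]=3,scc[4]=5,scc[5]=?,scc[6]=1,scc[7]=0,scc[8]=5)
step 9: low=(low[0]=0,low[1]=3,low[2]=7,low[3]=4,low[4]=5,low[5]=8,low[6]=1,low[7]=2,low[8]=5); scc=(scc[0]=2,scc[1]=6,scc[2]=4,scc[3]=3,scc[4]=5,scc[5]=7,scc[6]=1,scc[7]=0,scc[8]=5)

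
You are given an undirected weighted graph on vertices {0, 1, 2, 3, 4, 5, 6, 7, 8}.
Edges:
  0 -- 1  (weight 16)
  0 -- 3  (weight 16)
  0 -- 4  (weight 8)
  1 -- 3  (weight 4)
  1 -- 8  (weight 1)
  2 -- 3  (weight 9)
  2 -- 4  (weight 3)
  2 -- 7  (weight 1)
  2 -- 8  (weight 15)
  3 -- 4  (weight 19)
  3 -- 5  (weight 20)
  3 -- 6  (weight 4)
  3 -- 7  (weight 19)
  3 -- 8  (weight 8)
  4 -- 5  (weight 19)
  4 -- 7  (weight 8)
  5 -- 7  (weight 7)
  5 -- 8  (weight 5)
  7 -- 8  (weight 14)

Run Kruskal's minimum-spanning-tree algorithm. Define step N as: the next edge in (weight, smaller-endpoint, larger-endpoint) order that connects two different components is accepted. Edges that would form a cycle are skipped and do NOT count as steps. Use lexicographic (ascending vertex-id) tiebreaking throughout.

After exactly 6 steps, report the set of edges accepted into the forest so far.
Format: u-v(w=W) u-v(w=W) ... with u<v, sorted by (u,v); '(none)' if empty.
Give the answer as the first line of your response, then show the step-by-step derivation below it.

1-3(w=4) 1-8(w=1) 2-4(w=3) 2-7(w=1) 3-6(w=4) 5-8(w=5)

step 1: add edge 1-8 (w=1); MST = {1-8(w=1)}
step 2: add edge 2-7 (w=1); MST = {1-8(w=1) 2-7(w=1)}
step 3: add edge 2-4 (w=3); MST = {1-8(w=1) 2-4(w=3) 2-7(w=1)}
step 4: add edge 1-3 (w=4); MST = {1-3(w=4) 1-8(w=1) 2-4(w=3) 2-7(w=1)}
step 5: add edge 3-6 (w=4); MST = {1-3(w=4) 1-8(w=1) 2-4(w=3) 2-7(w=1) 3-6(w=4)}
step 6: add edge 5-8 (w=5); MST = {1-3(w=4) 1-8(w=1) 2-4(w=3) 2-7(w=1) 3-6(w=4) 5-8(w=5)}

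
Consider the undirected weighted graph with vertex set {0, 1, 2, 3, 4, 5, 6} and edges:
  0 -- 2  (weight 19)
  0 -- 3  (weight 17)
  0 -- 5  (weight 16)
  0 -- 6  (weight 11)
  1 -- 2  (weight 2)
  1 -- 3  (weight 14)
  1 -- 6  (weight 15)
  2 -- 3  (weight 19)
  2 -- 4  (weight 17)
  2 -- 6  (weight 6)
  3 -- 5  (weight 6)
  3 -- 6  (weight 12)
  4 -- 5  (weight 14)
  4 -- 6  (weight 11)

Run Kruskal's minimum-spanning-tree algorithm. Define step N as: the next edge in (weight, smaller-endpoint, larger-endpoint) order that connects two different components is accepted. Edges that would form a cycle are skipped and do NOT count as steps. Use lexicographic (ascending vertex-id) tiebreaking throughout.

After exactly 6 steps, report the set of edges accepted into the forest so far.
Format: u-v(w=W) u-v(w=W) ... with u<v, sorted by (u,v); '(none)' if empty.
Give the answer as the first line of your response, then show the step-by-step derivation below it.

0-6(w=11) 1-2(w=2) 2-6(w=6) 3-5(w=6) 3-6(w=12) 4-6(w=11)

step 1: add edge 1-2 (w=2); MST = {1-2(w=2)}
step 2: add edge 2-6 (w=6); MST = {1-2(w=2) 2-6(w=6)}
step 3: add edge 3-5 (w=6); MST = {1-2(w=2) 2-6(w=6) 3-5(w=6)}
step 4: add edge 0-6 (w=11); MST = {0-6(w=11) 1-2(w=2) 2-6(w=6) 3-5(w=6)}
step 5: add edge 4-6 (w=11); MST = {0-6(w=11) 1-2(w=2) 2-6(w=6) 3-5(w=6) 4-6(w=11)}
step 6: add edge 3-6 (w=12); MST = {0-6(w=11) 1-2(w=2) 2-6(w=6) 3-5(w=6) 3-6(w=12) 4-6(w=11)}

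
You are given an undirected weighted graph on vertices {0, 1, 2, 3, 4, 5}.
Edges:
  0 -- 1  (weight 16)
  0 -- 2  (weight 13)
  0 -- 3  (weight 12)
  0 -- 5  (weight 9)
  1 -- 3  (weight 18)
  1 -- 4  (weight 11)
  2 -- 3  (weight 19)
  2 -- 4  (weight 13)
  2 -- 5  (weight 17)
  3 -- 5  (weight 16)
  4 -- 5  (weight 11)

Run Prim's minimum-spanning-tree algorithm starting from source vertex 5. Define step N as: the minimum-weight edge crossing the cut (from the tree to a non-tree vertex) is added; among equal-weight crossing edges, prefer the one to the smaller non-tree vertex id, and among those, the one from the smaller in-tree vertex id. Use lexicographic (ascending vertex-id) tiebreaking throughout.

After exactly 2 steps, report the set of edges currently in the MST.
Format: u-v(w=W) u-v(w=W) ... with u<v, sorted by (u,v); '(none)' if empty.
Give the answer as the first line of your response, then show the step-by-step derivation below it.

0-5(w=9) 4-5(w=11)

step 1: add edge 0-5 (w=9); MST = {0-5(w=9)}
step 2: add edge 4-5 (w=11); MST = {0-5(w=9) 4-5(w=11)}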